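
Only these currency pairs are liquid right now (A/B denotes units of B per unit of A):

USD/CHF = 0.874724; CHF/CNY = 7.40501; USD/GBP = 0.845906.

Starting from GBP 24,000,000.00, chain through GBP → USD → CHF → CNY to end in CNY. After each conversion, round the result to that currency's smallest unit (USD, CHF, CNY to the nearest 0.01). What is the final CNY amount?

CNY 183,774,744.71

GBP 24,000,000.00 ÷ 0.845906 = USD 28,371,946.76
USD 28,371,946.76 × 0.874724 = CHF 24,817,622.76
CHF 24,817,622.76 × 7.40501 = CNY 183,774,744.71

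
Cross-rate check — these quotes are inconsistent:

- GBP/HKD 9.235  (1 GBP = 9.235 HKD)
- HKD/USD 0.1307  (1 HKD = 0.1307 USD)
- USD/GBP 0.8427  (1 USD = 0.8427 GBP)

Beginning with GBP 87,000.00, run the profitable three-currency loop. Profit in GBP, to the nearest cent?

Profit: GBP 1,492.15

Profitable loop is GBP → HKD → USD → GBP:
GBP 87,000.00 × 9.235 = HKD 803,445.00
HKD 803,445.00 × 0.1307 = USD 105,010.26
USD 105,010.26 × 0.8427 = GBP 88,492.15
Profit = GBP 88,492.15 − GBP 87,000.00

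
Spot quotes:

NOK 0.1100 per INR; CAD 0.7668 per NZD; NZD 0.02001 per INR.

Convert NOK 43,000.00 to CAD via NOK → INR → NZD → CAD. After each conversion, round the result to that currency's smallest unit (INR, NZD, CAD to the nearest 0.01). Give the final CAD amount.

CAD 5,997.98

NOK 43,000.00 ÷ 0.1100 = INR 390,909.09
INR 390,909.09 × 0.02001 = NZD 7,822.09
NZD 7,822.09 × 0.7668 = CAD 5,997.98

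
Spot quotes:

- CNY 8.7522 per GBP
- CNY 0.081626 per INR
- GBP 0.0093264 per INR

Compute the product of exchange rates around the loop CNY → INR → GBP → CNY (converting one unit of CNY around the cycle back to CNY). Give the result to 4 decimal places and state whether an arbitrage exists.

Around CNY → INR → GBP → CNY: 1 ÷ 0.081626 × 0.0093264 × 8.7522 = 1.000006
Product ≈ 1 (deviation 0.001%, within rounding noise).

1.0000 (no arbitrage)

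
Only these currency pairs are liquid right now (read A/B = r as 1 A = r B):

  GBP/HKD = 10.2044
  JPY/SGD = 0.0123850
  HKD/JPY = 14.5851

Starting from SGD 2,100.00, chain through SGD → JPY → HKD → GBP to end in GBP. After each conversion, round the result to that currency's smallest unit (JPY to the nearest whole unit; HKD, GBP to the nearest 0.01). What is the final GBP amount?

SGD 2,100.00 ÷ 0.0123850 = JPY 169,560
JPY 169,560 ÷ 14.5851 = HKD 11,625.56
HKD 11,625.56 ÷ 10.2044 = GBP 1,139.27

GBP 1,139.27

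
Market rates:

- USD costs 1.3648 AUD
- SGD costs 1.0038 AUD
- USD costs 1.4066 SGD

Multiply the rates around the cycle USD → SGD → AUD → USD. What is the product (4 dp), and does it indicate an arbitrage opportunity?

Around USD → SGD → AUD → USD: 1 × 1.4066 × 1.0038 ÷ 1.3648 = 1.034544
Product > 1; profitable direction is USD → SGD → AUD → USD.

1.0345 (arbitrage exists)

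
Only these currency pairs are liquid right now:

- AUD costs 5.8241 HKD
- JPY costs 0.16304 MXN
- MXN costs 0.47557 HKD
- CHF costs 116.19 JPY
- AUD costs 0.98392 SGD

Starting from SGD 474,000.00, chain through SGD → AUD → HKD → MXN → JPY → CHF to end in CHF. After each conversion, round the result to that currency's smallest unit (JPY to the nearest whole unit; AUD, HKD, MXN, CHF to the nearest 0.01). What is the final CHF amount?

CHF 311,436.85

SGD 474,000.00 ÷ 0.98392 = AUD 481,746.48
AUD 481,746.48 × 5.8241 = HKD 2,805,739.67
HKD 2,805,739.67 ÷ 0.47557 = MXN 5,899,740.67
MXN 5,899,740.67 ÷ 0.16304 = JPY 36,185,848
JPY 36,185,848 ÷ 116.19 = CHF 311,436.85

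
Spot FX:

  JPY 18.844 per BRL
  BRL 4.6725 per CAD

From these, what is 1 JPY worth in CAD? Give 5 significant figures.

JPY/CAD = 0.011357

1 JPY ÷ 18.844 = 0.0530673 BRL
0.0530673 BRL ÷ 4.6725 = 0.0113574 CAD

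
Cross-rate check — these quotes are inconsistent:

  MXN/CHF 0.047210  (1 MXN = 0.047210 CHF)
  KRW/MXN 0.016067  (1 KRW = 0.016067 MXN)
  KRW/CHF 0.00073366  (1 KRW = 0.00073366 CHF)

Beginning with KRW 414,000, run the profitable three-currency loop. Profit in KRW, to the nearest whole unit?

Profitable loop is KRW → MXN → CHF → KRW:
KRW 414,000 × 0.016067 = MXN 6,651.74
MXN 6,651.74 × 0.047210 = CHF 314.03
CHF 314.03 ÷ 0.00073366 = KRW 428,030
Profit = KRW 428,030 − KRW 414,000

Profit: KRW 14,030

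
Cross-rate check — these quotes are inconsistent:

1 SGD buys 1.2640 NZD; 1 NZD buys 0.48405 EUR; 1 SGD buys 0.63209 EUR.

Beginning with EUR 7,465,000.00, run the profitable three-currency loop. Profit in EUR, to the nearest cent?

Profitable loop is EUR → NZD → SGD → EUR:
EUR 7,465,000.00 ÷ 0.48405 = NZD 15,421,960.54
NZD 15,421,960.54 ÷ 1.2640 = SGD 12,200,918.15
SGD 12,200,918.15 × 0.63209 = EUR 7,712,078.35
Profit = EUR 7,712,078.35 − EUR 7,465,000.00

Profit: EUR 247,078.35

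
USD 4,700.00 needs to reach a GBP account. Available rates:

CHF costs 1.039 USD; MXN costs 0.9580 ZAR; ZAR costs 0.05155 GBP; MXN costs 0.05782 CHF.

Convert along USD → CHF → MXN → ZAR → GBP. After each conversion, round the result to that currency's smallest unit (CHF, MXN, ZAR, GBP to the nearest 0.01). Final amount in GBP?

USD 4,700.00 ÷ 1.039 = CHF 4,523.58
CHF 4,523.58 ÷ 0.05782 = MXN 78,235.56
MXN 78,235.56 × 0.9580 = ZAR 74,949.67
ZAR 74,949.67 × 0.05155 = GBP 3,863.66

GBP 3,863.66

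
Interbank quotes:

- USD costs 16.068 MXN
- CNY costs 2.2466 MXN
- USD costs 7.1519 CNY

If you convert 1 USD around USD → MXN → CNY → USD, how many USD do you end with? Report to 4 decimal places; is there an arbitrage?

Around USD → MXN → CNY → USD: 1 × 16.068 ÷ 2.2466 ÷ 7.1519 = 1.000034
Product ≈ 1 (deviation 0.003%, within rounding noise).

1.0000 (no arbitrage)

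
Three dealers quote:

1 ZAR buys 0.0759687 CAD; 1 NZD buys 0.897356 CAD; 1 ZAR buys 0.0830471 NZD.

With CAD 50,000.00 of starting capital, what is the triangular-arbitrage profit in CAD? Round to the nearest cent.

Profit: CAD 970.10

Profitable loop is CAD → NZD → ZAR → CAD:
CAD 50,000.00 ÷ 0.897356 = NZD 55,719.25
NZD 55,719.25 ÷ 0.0830471 = ZAR 670,935.49
ZAR 670,935.49 × 0.0759687 = CAD 50,970.10
Profit = CAD 50,970.10 − CAD 50,000.00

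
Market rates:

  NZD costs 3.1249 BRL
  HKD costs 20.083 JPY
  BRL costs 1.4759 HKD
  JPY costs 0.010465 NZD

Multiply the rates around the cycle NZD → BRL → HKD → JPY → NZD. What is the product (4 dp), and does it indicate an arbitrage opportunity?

0.9693 (arbitrage exists)

Around NZD → BRL → HKD → JPY → NZD: 1 × 3.1249 × 1.4759 × 20.083 × 0.010465 = 0.969306
Product < 1; profitable direction is NZD → JPY → HKD → BRL → NZD.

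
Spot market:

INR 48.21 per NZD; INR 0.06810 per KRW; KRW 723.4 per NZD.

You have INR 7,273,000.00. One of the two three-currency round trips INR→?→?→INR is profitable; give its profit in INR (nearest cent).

Profit: INR 158,937.91

Profitable loop is INR → NZD → KRW → INR:
INR 7,273,000.00 ÷ 48.21 = NZD 150,860.82
NZD 150,860.82 × 723.4 = KRW 109,132,715
KRW 109,132,715 × 0.06810 = INR 7,431,937.91
Profit = INR 7,431,937.91 − INR 7,273,000.00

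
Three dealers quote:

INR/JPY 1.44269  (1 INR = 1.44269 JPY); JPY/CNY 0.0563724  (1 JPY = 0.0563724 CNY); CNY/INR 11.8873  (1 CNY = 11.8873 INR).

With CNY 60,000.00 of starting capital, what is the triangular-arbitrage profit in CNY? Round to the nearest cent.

Profitable loop is CNY → JPY → INR → CNY:
CNY 60,000.00 ÷ 0.0563724 = JPY 1,064,351
JPY 1,064,351 ÷ 1.44269 = INR 737,754.22
INR 737,754.22 ÷ 11.8873 = CNY 62,062.39
Profit = CNY 62,062.39 − CNY 60,000.00

Profit: CNY 2,062.39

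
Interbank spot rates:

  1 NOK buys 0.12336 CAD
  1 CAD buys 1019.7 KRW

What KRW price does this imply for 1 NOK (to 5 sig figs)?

1 NOK × 0.12336 = 0.12336 CAD
0.12336 CAD × 1019.7 = 125.79 KRW

NOK/KRW = 125.79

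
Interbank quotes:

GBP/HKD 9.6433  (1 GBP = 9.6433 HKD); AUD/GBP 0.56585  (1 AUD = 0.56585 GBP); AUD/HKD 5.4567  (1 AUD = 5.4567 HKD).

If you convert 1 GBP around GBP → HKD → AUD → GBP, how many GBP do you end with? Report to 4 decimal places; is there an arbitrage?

Around GBP → HKD → AUD → GBP: 1 × 9.6433 ÷ 5.4567 × 0.56585 = 0.999993
Product ≈ 1 (deviation 0.001%, within rounding noise).

1.0000 (no arbitrage)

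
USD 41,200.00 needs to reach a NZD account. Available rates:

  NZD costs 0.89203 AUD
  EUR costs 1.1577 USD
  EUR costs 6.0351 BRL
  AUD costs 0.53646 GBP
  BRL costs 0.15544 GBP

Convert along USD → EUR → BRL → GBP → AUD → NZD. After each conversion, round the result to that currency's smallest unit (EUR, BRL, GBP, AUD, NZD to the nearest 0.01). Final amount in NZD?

NZD 69,764.03

USD 41,200.00 ÷ 1.1577 = EUR 35,587.80
EUR 35,587.80 × 6.0351 = BRL 214,775.93
BRL 214,775.93 × 0.15544 = GBP 33,384.77
GBP 33,384.77 ÷ 0.53646 = AUD 62,231.61
AUD 62,231.61 ÷ 0.89203 = NZD 69,764.03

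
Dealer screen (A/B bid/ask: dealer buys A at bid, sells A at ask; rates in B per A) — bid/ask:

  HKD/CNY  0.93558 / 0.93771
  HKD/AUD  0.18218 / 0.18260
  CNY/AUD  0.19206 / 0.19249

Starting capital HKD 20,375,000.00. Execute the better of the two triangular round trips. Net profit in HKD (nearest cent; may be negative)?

Net profit: HKD 189,662.91

Best loop HKD → AUD → CNY → HKD:
HKD 20,375,000.00 × 0.18218 (sell HKD at bid) = AUD 3,711,917.50
AUD 3,711,917.50 ÷ 0.19249 (buy CNY at ask) = CNY 19,283,690.06
CNY 19,283,690.06 ÷ 0.93771 (buy HKD at ask) = HKD 20,564,662.91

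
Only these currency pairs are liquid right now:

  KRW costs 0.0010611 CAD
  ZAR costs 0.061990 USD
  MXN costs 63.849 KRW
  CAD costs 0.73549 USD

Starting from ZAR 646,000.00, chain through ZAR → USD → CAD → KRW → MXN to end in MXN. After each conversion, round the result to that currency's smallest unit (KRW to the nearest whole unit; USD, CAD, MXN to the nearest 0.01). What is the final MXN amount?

MXN 803,650.03

ZAR 646,000.00 × 0.061990 = USD 40,045.54
USD 40,045.54 ÷ 0.73549 = CAD 54,447.43
CAD 54,447.43 ÷ 0.0010611 = KRW 51,312,251
KRW 51,312,251 ÷ 63.849 = MXN 803,650.03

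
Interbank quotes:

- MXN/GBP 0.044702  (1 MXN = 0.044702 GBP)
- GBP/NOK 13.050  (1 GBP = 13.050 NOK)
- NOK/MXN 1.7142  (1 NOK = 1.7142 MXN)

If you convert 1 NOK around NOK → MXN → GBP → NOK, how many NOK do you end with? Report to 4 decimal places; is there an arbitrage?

Around NOK → MXN → GBP → NOK: 1 × 1.7142 × 0.044702 × 13.050 = 0.999998
Product ≈ 1 (deviation 0.000%, within rounding noise).

1.0000 (no arbitrage)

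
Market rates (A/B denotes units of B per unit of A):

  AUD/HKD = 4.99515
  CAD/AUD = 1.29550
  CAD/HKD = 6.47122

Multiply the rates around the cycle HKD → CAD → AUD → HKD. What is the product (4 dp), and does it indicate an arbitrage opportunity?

Around HKD → CAD → AUD → HKD: 1 ÷ 6.47122 × 1.29550 × 4.99515 = 1.000000
Product ≈ 1 (deviation 0.000%, within rounding noise).

1.0000 (no arbitrage)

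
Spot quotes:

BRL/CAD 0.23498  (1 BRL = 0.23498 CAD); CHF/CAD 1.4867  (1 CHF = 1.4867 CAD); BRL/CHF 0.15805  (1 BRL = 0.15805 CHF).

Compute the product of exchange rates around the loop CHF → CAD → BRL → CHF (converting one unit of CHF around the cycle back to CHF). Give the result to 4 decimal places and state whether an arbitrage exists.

1.0000 (no arbitrage)

Around CHF → CAD → BRL → CHF: 1 × 1.4867 ÷ 0.23498 × 0.15805 = 0.999970
Product ≈ 1 (deviation 0.003%, within rounding noise).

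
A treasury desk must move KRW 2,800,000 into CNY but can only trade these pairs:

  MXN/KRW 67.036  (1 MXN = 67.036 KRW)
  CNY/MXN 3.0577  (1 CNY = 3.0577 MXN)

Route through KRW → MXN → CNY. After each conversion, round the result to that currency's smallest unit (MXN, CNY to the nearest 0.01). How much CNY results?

KRW 2,800,000 ÷ 67.036 = MXN 41,768.60
MXN 41,768.60 ÷ 3.0577 = CNY 13,660.14

CNY 13,660.14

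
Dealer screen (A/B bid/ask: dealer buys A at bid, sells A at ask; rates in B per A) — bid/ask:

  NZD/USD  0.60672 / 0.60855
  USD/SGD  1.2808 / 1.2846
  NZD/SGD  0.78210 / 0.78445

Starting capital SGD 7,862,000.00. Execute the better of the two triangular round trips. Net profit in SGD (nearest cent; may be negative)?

Net profit: SGD 3,587.03

Best loop SGD → USD → NZD → SGD:
SGD 7,862,000.00 ÷ 1.2846 (buy USD at ask) = USD 6,120,193.06
USD 6,120,193.06 ÷ 0.60855 (buy NZD at ask) = NZD 10,057,009.38
NZD 10,057,009.38 × 0.78210 (sell NZD at bid) = SGD 7,865,587.03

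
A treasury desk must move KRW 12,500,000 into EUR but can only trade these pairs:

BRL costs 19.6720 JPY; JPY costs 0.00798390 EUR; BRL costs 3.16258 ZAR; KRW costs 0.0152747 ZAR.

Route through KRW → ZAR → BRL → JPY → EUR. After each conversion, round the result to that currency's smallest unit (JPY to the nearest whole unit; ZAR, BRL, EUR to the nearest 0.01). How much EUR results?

KRW 12,500,000 × 0.0152747 = ZAR 190,933.75
ZAR 190,933.75 ÷ 3.16258 = BRL 60,372.78
BRL 60,372.78 × 19.6720 = JPY 1,187,653
JPY 1,187,653 × 0.00798390 = EUR 9,482.10

EUR 9,482.10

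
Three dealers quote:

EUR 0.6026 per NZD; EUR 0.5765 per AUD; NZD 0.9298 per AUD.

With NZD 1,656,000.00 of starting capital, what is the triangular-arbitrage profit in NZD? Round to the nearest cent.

Profit: NZD 47,887.73

Profitable loop is NZD → AUD → EUR → NZD:
NZD 1,656,000.00 ÷ 0.9298 = AUD 1,781,028.18
AUD 1,781,028.18 × 0.5765 = EUR 1,026,762.74
EUR 1,026,762.74 ÷ 0.6026 = NZD 1,703,887.73
Profit = NZD 1,703,887.73 − NZD 1,656,000.00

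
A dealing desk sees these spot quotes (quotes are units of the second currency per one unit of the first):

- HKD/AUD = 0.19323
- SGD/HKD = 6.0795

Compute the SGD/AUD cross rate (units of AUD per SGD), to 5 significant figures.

SGD/AUD = 1.1747

1 SGD × 6.0795 = 6.0795 HKD
6.0795 HKD × 0.19323 = 1.17474 AUD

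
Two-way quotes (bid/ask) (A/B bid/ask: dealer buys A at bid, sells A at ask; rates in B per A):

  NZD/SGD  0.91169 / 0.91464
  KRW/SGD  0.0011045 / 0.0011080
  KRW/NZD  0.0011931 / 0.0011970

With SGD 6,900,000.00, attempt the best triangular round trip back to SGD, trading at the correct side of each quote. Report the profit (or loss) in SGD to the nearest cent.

Net profit: SGD 60,981.35

Best loop SGD → NZD → KRW → SGD:
SGD 6,900,000.00 ÷ 0.91464 (buy NZD at ask) = NZD 7,543,951.72
NZD 7,543,951.72 ÷ 0.0011970 (buy KRW at ask) = KRW 6,302,382,388
KRW 6,302,382,388 × 0.0011045 (sell KRW at bid) = SGD 6,960,981.35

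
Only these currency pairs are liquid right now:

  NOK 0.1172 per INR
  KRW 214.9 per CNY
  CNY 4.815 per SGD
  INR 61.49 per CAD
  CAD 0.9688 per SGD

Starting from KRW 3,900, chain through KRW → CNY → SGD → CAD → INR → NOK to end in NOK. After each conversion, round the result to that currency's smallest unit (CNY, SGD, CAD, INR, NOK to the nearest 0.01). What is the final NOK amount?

NOK 26.30

KRW 3,900 ÷ 214.9 = CNY 18.15
CNY 18.15 ÷ 4.815 = SGD 3.77
SGD 3.77 × 0.9688 = CAD 3.65
CAD 3.65 × 61.49 = INR 224.44
INR 224.44 × 0.1172 = NOK 26.30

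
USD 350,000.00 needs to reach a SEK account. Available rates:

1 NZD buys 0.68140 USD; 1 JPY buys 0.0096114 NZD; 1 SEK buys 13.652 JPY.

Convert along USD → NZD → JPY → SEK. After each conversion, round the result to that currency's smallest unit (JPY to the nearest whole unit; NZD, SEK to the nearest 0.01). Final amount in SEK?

SEK 3,914,560.28

USD 350,000.00 ÷ 0.68140 = NZD 513,648.37
NZD 513,648.37 ÷ 0.0096114 = JPY 53,441,577
JPY 53,441,577 ÷ 13.652 = SEK 3,914,560.28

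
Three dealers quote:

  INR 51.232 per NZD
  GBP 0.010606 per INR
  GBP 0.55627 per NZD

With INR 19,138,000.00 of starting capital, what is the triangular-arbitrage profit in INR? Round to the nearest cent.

Profitable loop is INR → NZD → GBP → INR:
INR 19,138,000.00 ÷ 51.232 = NZD 373,555.59
NZD 373,555.59 × 0.55627 = GBP 207,797.77
GBP 207,797.77 ÷ 0.010606 = INR 19,592,472.96
Profit = INR 19,592,472.96 − INR 19,138,000.00

Profit: INR 454,472.96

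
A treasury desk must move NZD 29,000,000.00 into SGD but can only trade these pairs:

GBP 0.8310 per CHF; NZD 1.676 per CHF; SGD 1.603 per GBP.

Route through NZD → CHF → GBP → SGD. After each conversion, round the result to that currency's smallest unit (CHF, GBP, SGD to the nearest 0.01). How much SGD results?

SGD 23,049,341.90

NZD 29,000,000.00 ÷ 1.676 = CHF 17,303,102.63
CHF 17,303,102.63 × 0.8310 = GBP 14,378,878.29
GBP 14,378,878.29 × 1.603 = SGD 23,049,341.90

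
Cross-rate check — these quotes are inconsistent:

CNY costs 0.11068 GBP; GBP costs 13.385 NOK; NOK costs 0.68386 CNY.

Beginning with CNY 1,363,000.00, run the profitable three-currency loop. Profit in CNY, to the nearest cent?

Profitable loop is CNY → GBP → NOK → CNY:
CNY 1,363,000.00 × 0.11068 = GBP 150,856.84
GBP 150,856.84 × 13.385 = NOK 2,019,218.80
NOK 2,019,218.80 × 0.68386 = CNY 1,380,862.97
Profit = CNY 1,380,862.97 − CNY 1,363,000.00

Profit: CNY 17,862.97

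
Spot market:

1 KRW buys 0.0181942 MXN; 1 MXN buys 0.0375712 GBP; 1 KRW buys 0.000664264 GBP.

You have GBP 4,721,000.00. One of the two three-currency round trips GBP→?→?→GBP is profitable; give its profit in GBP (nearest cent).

Profitable loop is GBP → KRW → MXN → GBP:
GBP 4,721,000.00 ÷ 0.000664264 = KRW 7,107,114,039
KRW 7,107,114,039 × 0.0181942 = MXN 129,308,254.25
MXN 129,308,254.25 × 0.0375712 = GBP 4,858,266.28
Profit = GBP 4,858,266.28 − GBP 4,721,000.00

Profit: GBP 137,266.28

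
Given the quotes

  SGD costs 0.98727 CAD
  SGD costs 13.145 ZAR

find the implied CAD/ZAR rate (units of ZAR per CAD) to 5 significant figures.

1 CAD ÷ 0.98727 = 1.01289 SGD
1.01289 SGD × 13.145 = 13.3145 ZAR

CAD/ZAR = 13.314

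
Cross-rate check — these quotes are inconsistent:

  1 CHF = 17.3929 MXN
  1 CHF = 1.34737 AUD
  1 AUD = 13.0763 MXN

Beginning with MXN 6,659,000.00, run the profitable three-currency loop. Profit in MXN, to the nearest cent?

Profitable loop is MXN → CHF → AUD → MXN:
MXN 6,659,000.00 ÷ 17.3929 = CHF 382,857.37
CHF 382,857.37 × 1.34737 = AUD 515,850.54
AUD 515,850.54 × 13.0763 = MXN 6,745,416.40
Profit = MXN 6,745,416.40 − MXN 6,659,000.00

Profit: MXN 86,416.40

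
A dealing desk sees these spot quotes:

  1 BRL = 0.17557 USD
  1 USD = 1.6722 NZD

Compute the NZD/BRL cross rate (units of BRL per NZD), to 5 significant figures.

NZD/BRL = 3.4061

1 NZD ÷ 1.6722 = 0.598015 USD
0.598015 USD ÷ 0.17557 = 3.40613 BRL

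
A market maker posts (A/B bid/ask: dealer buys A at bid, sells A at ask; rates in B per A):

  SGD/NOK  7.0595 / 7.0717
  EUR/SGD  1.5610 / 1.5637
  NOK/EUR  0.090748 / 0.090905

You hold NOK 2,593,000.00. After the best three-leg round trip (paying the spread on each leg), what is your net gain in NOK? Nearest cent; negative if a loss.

Net profit: NOK 83.04

Best loop NOK → EUR → SGD → NOK:
NOK 2,593,000.00 × 0.090748 (sell NOK at bid) = EUR 235,309.56
EUR 235,309.56 × 1.5610 (sell EUR at bid) = SGD 367,318.23
SGD 367,318.23 × 7.0595 (sell SGD at bid) = NOK 2,593,083.04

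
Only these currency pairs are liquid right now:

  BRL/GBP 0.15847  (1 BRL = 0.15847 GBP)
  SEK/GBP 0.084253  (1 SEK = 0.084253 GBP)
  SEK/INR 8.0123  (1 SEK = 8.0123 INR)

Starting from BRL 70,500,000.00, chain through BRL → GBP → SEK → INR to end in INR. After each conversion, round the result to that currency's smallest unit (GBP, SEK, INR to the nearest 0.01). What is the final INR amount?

BRL 70,500,000.00 × 0.15847 = GBP 11,172,135.00
GBP 11,172,135.00 ÷ 0.084253 = SEK 132,602,221.88
SEK 132,602,221.88 × 8.0123 = INR 1,062,448,782.37

INR 1,062,448,782.37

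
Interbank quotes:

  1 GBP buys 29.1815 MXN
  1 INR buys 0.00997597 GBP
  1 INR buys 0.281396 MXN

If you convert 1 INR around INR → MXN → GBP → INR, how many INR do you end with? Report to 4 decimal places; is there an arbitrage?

Around INR → MXN → GBP → INR: 1 × 0.281396 ÷ 29.1815 ÷ 0.00997597 = 0.966619
Product < 1; profitable direction is INR → GBP → MXN → INR.

0.9666 (arbitrage exists)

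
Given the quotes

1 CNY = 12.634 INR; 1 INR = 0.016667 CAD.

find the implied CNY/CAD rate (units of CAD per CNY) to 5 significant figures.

1 CNY × 12.634 = 12.634 INR
12.634 INR × 0.016667 = 0.210571 CAD

CNY/CAD = 0.21057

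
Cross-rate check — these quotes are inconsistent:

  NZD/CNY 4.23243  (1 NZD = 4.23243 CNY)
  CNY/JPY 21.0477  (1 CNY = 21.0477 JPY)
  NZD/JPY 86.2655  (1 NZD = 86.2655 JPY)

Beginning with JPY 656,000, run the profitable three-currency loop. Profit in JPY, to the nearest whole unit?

Profitable loop is JPY → NZD → CNY → JPY:
JPY 656,000 ÷ 86.2655 = NZD 7,604.43
NZD 7,604.43 × 4.23243 = CNY 32,185.22
CNY 32,185.22 × 21.0477 = JPY 677,425
Profit = JPY 677,425 − JPY 656,000

Profit: JPY 21,425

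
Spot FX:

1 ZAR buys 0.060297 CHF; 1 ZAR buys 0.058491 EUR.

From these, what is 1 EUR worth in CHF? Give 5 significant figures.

EUR/CHF = 1.0309

1 EUR ÷ 0.058491 = 17.0966 ZAR
17.0966 ZAR × 0.060297 = 1.03088 CHF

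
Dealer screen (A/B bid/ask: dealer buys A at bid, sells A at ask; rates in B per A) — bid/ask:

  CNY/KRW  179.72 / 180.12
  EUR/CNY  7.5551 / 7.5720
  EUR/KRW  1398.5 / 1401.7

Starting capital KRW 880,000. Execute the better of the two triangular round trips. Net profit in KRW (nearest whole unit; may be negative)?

Net profit: KRW 22,345

Best loop KRW → CNY → EUR → KRW:
KRW 880,000 ÷ 180.12 (buy CNY at ask) = CNY 4,885.63
CNY 4,885.63 ÷ 7.5720 (buy EUR at ask) = EUR 645.22
EUR 645.22 × 1398.5 (sell EUR at bid) = KRW 902,345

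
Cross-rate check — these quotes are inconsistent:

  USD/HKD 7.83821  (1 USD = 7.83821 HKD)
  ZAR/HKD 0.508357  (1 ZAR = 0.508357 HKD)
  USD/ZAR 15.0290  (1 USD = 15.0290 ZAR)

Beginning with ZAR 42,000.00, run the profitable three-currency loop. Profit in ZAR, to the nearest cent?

Profit: ZAR 1,089.09

Profitable loop is ZAR → USD → HKD → ZAR:
ZAR 42,000.00 ÷ 15.0290 = USD 2,794.60
USD 2,794.60 × 7.83821 = HKD 21,904.64
HKD 21,904.64 ÷ 0.508357 = ZAR 43,089.09
Profit = ZAR 43,089.09 − ZAR 42,000.00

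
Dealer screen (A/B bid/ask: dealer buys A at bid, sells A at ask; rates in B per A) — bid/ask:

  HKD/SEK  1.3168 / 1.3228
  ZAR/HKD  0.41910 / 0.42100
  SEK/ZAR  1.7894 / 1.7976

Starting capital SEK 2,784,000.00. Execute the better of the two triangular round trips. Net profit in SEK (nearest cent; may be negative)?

Net result: SEK -3,007.04 (no profitable arbitrage after spreads)

Best loop SEK → HKD → ZAR → SEK:
SEK 2,784,000.00 ÷ 1.3228 (buy HKD at ask) = HKD 2,104,626.55
HKD 2,104,626.55 ÷ 0.42100 (buy ZAR at ask) = ZAR 4,999,112.94
ZAR 4,999,112.94 ÷ 1.7976 (buy SEK at ask) = SEK 2,780,992.96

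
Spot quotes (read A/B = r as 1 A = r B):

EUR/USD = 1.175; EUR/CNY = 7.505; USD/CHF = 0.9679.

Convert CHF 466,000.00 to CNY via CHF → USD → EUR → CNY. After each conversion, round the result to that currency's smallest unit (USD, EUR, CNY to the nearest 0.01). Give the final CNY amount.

CNY 3,075,163.84

CHF 466,000.00 ÷ 0.9679 = USD 481,454.70
USD 481,454.70 ÷ 1.175 = EUR 409,748.68
EUR 409,748.68 × 7.505 = CNY 3,075,163.84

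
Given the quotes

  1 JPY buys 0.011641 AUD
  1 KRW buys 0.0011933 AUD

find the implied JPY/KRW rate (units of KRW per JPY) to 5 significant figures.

1 JPY × 0.011641 = 0.011641 AUD
0.011641 AUD ÷ 0.0011933 = 9.7553 KRW

JPY/KRW = 9.7553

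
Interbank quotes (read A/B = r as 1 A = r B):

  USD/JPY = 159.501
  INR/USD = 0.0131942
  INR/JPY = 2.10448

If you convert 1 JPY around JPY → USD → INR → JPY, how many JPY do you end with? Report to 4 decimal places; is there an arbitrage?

1.0000 (no arbitrage)

Around JPY → USD → INR → JPY: 1 ÷ 159.501 ÷ 0.0131942 × 2.10448 = 0.999996
Product ≈ 1 (deviation 0.000%, within rounding noise).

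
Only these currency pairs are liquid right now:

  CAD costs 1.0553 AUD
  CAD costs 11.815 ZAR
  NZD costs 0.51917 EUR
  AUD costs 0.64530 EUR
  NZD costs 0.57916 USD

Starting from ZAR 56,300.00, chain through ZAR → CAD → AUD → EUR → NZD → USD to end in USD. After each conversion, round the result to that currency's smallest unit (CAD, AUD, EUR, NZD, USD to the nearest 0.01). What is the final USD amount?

USD 3,619.94

ZAR 56,300.00 ÷ 11.815 = CAD 4,765.13
CAD 4,765.13 × 1.0553 = AUD 5,028.64
AUD 5,028.64 × 0.64530 = EUR 3,244.98
EUR 3,244.98 ÷ 0.51917 = NZD 6,250.32
NZD 6,250.32 × 0.57916 = USD 3,619.94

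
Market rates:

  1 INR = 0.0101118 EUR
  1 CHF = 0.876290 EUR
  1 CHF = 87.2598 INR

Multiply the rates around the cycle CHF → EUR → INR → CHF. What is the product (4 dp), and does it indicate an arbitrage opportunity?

Around CHF → EUR → INR → CHF: 1 × 0.876290 ÷ 0.0101118 ÷ 87.2598 = 0.993128
Product < 1; profitable direction is CHF → INR → EUR → CHF.

0.9931 (arbitrage exists)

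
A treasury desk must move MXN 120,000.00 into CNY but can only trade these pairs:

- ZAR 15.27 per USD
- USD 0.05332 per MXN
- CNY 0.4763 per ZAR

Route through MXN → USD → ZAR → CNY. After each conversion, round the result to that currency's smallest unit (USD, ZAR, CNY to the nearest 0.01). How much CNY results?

CNY 46,536.21

MXN 120,000.00 × 0.05332 = USD 6,398.40
USD 6,398.40 × 15.27 = ZAR 97,703.57
ZAR 97,703.57 × 0.4763 = CNY 46,536.21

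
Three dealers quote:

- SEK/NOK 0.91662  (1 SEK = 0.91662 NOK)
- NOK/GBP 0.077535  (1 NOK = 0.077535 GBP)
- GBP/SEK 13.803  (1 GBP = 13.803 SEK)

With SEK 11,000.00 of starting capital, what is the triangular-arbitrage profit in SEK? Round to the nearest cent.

Profitable loop is SEK → GBP → NOK → SEK:
SEK 11,000.00 ÷ 13.803 = GBP 796.93
GBP 796.93 ÷ 0.077535 = NOK 10,278.30
NOK 10,278.30 ÷ 0.91662 = SEK 11,213.26
Profit = SEK 11,213.26 − SEK 11,000.00

Profit: SEK 213.26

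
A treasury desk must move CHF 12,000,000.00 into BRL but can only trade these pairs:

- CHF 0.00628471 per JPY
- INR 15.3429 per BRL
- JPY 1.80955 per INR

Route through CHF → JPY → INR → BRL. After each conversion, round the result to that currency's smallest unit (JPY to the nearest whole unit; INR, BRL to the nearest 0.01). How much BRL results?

BRL 68,772,998.71

CHF 12,000,000.00 ÷ 0.00628471 = JPY 1,909,395,978
JPY 1,909,395,978 ÷ 1.80955 = INR 1,055,177,241.86
INR 1,055,177,241.86 ÷ 15.3429 = BRL 68,772,998.71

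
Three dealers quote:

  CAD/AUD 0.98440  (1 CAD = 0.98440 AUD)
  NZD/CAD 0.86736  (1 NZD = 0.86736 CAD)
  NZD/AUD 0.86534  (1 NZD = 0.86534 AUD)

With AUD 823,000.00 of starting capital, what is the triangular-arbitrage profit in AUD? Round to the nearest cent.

Profitable loop is AUD → CAD → NZD → AUD:
AUD 823,000.00 ÷ 0.98440 = CAD 836,042.26
CAD 836,042.26 ÷ 0.86736 = NZD 963,893.03
NZD 963,893.03 × 0.86534 = AUD 834,095.20
Profit = AUD 834,095.20 − AUD 823,000.00

Profit: AUD 11,095.20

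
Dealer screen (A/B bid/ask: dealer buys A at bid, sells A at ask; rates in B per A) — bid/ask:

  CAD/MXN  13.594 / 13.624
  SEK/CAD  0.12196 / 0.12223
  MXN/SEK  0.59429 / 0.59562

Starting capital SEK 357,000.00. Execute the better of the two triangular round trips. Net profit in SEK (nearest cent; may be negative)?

Net profit: SEK 2,928.72

Best loop SEK → MXN → CAD → SEK:
SEK 357,000.00 ÷ 0.59562 (buy MXN at ask) = MXN 599,375.44
MXN 599,375.44 ÷ 13.624 (buy CAD at ask) = CAD 43,994.09
CAD 43,994.09 ÷ 0.12223 (buy SEK at ask) = SEK 359,928.72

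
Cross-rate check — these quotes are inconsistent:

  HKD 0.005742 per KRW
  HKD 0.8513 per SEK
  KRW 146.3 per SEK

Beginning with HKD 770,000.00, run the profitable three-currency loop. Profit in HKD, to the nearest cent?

Profit: HKD 10,307.61

Profitable loop is HKD → KRW → SEK → HKD:
HKD 770,000.00 ÷ 0.005742 = KRW 134,099,617
KRW 134,099,617 ÷ 146.3 = SEK 916,607.09
SEK 916,607.09 × 0.8513 = HKD 780,307.61
Profit = HKD 780,307.61 − HKD 770,000.00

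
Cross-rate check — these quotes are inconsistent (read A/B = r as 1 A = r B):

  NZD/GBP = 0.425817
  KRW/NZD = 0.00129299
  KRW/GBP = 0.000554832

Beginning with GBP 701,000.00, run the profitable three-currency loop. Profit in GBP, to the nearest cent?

Profit: GBP 5,417.35

Profitable loop is GBP → NZD → KRW → GBP:
GBP 701,000.00 ÷ 0.425817 = NZD 1,646,247.10
NZD 1,646,247.10 ÷ 0.00129299 = KRW 1,273,209,458
KRW 1,273,209,458 × 0.000554832 = GBP 706,417.35
Profit = GBP 706,417.35 − GBP 701,000.00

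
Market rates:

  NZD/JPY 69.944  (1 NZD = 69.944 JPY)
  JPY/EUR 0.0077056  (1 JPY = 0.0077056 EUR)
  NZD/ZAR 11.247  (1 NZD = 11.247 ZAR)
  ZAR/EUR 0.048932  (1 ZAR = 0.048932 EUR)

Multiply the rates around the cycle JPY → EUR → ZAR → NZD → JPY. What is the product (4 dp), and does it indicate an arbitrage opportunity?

Around JPY → EUR → ZAR → NZD → JPY: 1 × 0.0077056 ÷ 0.048932 ÷ 11.247 × 69.944 = 0.979326
Product < 1; profitable direction is JPY → NZD → ZAR → EUR → JPY.

0.9793 (arbitrage exists)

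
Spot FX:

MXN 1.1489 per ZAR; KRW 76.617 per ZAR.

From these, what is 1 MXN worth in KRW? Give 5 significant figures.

MXN/KRW = 66.687

1 MXN ÷ 1.1489 = 0.870398 ZAR
0.870398 ZAR × 76.617 = 66.6873 KRW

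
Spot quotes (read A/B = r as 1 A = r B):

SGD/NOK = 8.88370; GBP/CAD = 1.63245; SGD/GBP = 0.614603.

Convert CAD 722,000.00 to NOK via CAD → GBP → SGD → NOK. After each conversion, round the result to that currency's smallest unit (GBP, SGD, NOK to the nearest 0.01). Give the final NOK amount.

CAD 722,000.00 ÷ 1.63245 = GBP 442,280.01
GBP 442,280.01 ÷ 0.614603 = SGD 719,619.02
SGD 719,619.02 × 8.88370 = NOK 6,392,879.49

NOK 6,392,879.49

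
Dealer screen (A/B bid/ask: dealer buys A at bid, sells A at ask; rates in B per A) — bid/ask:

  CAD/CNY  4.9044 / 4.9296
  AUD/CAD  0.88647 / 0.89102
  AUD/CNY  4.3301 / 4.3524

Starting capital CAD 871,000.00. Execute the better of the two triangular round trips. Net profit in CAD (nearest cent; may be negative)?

Net result: CAD -959.88 (no profitable arbitrage after spreads)

Best loop CAD → CNY → AUD → CAD:
CAD 871,000.00 × 4.9044 (sell CAD at bid) = CNY 4,271,732.40
CNY 4,271,732.40 ÷ 4.3524 (buy AUD at ask) = AUD 981,465.95
AUD 981,465.95 × 0.88647 (sell AUD at bid) = CAD 870,040.12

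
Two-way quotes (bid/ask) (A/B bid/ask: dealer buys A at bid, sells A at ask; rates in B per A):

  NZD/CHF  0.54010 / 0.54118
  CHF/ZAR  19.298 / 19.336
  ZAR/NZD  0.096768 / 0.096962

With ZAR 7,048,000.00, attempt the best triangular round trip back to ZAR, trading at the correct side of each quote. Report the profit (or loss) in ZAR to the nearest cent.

Best loop ZAR → NZD → CHF → ZAR:
ZAR 7,048,000.00 × 0.096768 (sell ZAR at bid) = NZD 682,020.86
NZD 682,020.86 × 0.54010 (sell NZD at bid) = CHF 368,359.47
CHF 368,359.47 × 19.298 (sell CHF at bid) = ZAR 7,108,601.03

Net profit: ZAR 60,601.03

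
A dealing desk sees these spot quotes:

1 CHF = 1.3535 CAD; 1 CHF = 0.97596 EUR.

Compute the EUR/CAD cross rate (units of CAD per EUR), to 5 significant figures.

1 EUR ÷ 0.97596 = 1.02463 CHF
1.02463 CHF × 1.3535 = 1.38684 CAD

EUR/CAD = 1.3868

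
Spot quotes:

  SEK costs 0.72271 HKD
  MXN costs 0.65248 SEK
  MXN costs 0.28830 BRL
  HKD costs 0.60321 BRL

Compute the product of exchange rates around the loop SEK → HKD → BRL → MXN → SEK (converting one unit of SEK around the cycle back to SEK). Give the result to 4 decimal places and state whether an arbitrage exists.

0.9866 (arbitrage exists)

Around SEK → HKD → BRL → MXN → SEK: 1 × 0.72271 × 0.60321 ÷ 0.28830 × 0.65248 = 0.986632
Product < 1; profitable direction is SEK → MXN → BRL → HKD → SEK.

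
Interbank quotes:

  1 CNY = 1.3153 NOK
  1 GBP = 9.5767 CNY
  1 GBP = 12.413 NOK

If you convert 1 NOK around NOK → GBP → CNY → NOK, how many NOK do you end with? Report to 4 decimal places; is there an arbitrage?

Around NOK → GBP → CNY → NOK: 1 ÷ 12.413 × 9.5767 × 1.3153 = 1.014761
Product > 1; profitable direction is NOK → GBP → CNY → NOK.

1.0148 (arbitrage exists)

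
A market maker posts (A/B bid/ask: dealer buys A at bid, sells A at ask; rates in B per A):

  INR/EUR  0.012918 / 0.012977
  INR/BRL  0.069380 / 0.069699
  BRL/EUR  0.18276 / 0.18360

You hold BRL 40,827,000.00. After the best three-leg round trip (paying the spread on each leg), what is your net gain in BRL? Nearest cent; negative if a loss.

Net profit: BRL 386,882.16

Best loop BRL → INR → EUR → BRL:
BRL 40,827,000.00 ÷ 0.069699 (buy INR at ask) = INR 585,761,632.16
INR 585,761,632.16 × 0.012918 (sell INR at bid) = EUR 7,566,868.76
EUR 7,566,868.76 ÷ 0.18360 (buy BRL at ask) = BRL 41,213,882.16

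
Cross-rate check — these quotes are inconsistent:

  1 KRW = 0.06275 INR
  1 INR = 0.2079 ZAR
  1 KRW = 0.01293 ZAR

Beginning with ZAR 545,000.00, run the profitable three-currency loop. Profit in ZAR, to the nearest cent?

Profitable loop is ZAR → KRW → INR → ZAR:
ZAR 545,000.00 ÷ 0.01293 = KRW 42,150,039
KRW 42,150,039 × 0.06275 = INR 2,644,914.93
INR 2,644,914.93 × 0.2079 = ZAR 549,877.81
Profit = ZAR 549,877.81 − ZAR 545,000.00

Profit: ZAR 4,877.81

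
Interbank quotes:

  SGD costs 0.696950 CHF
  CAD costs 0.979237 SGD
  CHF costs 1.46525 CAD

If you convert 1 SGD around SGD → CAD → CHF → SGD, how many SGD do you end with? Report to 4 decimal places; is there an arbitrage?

Around SGD → CAD → CHF → SGD: 1 ÷ 0.979237 ÷ 1.46525 ÷ 0.696950 = 0.999997
Product ≈ 1 (deviation 0.000%, within rounding noise).

1.0000 (no arbitrage)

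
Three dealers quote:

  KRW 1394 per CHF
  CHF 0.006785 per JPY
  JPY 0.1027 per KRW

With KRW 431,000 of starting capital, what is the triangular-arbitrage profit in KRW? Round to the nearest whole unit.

Profitable loop is KRW → CHF → JPY → KRW:
KRW 431,000 ÷ 1394 = CHF 309.18
CHF 309.18 ÷ 0.006785 = JPY 45,568
JPY 45,568 ÷ 0.1027 = KRW 443,705
Profit = KRW 443,705 − KRW 431,000

Profit: KRW 12,705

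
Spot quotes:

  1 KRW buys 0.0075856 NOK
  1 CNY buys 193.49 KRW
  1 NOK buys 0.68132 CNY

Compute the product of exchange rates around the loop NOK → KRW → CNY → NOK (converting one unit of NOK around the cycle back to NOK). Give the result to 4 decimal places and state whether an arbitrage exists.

Around NOK → KRW → CNY → NOK: 1 ÷ 0.0075856 ÷ 193.49 ÷ 0.68132 = 1.000001
Product ≈ 1 (deviation 0.000%, within rounding noise).

1.0000 (no arbitrage)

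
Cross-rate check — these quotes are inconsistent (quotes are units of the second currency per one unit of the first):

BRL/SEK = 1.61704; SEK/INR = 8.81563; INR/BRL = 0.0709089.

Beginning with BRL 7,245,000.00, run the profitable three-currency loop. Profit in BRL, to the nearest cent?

Profit: BRL 78,408.42

Profitable loop is BRL → SEK → INR → BRL:
BRL 7,245,000.00 × 1.61704 = SEK 11,715,454.80
SEK 11,715,454.80 × 8.81563 = INR 103,279,114.80
INR 103,279,114.80 × 0.0709089 = BRL 7,323,408.42
Profit = BRL 7,323,408.42 − BRL 7,245,000.00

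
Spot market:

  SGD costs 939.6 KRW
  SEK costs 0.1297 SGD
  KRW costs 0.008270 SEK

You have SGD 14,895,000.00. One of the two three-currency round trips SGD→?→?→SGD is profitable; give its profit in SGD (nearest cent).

Profitable loop is SGD → KRW → SEK → SGD:
SGD 14,895,000.00 × 939.6 = KRW 13,995,342,000
KRW 13,995,342,000 × 0.008270 = SEK 115,741,478.34
SEK 115,741,478.34 × 0.1297 = SGD 15,011,669.74
Profit = SGD 15,011,669.74 − SGD 14,895,000.00

Profit: SGD 116,669.74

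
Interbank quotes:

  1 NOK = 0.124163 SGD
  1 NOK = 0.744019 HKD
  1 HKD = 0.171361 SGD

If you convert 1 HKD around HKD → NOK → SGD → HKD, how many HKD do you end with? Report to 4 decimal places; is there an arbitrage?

0.9739 (arbitrage exists)

Around HKD → NOK → SGD → HKD: 1 ÷ 0.744019 × 0.124163 ÷ 0.171361 = 0.973859
Product < 1; profitable direction is HKD → SGD → NOK → HKD.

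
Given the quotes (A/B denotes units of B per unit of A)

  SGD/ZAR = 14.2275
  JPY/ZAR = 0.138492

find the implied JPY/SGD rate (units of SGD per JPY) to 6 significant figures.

JPY/SGD = 0.00973411

1 JPY × 0.138492 = 0.138492 ZAR
0.138492 ZAR ÷ 14.2275 = 0.00973411 SGD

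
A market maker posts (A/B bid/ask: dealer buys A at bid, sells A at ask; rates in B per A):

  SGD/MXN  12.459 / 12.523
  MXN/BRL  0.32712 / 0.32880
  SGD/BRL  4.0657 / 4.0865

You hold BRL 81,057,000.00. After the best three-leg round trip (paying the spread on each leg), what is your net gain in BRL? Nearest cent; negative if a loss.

Net result: BRL -216,441.33 (no profitable arbitrage after spreads)

Best loop BRL → SGD → MXN → BRL:
BRL 81,057,000.00 ÷ 4.0865 (buy SGD at ask) = SGD 19,835,311.39
SGD 19,835,311.39 × 12.459 (sell SGD at bid) = MXN 247,128,144.62
MXN 247,128,144.62 × 0.32712 (sell MXN at bid) = BRL 80,840,558.67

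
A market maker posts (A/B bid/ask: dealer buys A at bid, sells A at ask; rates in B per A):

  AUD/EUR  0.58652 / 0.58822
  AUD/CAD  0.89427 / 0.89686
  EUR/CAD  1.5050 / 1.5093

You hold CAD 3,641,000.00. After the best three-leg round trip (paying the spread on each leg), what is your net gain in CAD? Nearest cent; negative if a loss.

Net profit: CAD 26,532.59

Best loop CAD → EUR → AUD → CAD:
CAD 3,641,000.00 ÷ 1.5093 (buy EUR at ask) = EUR 2,412,376.60
EUR 2,412,376.60 ÷ 0.58822 (buy AUD at ask) = AUD 4,101,146.85
AUD 4,101,146.85 × 0.89427 (sell AUD at bid) = CAD 3,667,532.59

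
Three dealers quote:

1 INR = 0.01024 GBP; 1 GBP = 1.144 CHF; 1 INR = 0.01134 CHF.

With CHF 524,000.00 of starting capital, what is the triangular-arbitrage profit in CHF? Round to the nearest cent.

Profit: CHF 17,307.71

Profitable loop is CHF → INR → GBP → CHF:
CHF 524,000.00 ÷ 0.01134 = INR 46,208,112.87
INR 46,208,112.87 × 0.01024 = GBP 473,171.08
GBP 473,171.08 × 1.144 = CHF 541,307.71
Profit = CHF 541,307.71 − CHF 524,000.00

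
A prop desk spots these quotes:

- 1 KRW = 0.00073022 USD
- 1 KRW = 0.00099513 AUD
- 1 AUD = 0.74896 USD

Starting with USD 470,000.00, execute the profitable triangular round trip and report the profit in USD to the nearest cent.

Profit: USD 9,714.20

Profitable loop is USD → KRW → AUD → USD:
USD 470,000.00 ÷ 0.00073022 = KRW 643,641,642
KRW 643,641,642 × 0.00099513 = AUD 640,507.11
AUD 640,507.11 × 0.74896 = USD 479,714.20
Profit = USD 479,714.20 − USD 470,000.00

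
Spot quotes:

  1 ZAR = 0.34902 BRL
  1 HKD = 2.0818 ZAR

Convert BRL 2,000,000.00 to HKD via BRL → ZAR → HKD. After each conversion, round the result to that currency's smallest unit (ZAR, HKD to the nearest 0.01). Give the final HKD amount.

HKD 2,752,584.61

BRL 2,000,000.00 ÷ 0.34902 = ZAR 5,730,330.64
ZAR 5,730,330.64 ÷ 2.0818 = HKD 2,752,584.61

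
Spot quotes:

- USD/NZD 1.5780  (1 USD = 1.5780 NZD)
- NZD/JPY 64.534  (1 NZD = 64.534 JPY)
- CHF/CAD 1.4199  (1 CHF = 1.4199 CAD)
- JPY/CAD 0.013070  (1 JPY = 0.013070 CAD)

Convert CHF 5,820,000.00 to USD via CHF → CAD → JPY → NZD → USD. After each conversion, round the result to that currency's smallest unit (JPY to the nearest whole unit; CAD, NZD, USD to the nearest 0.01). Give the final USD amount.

USD 6,208,827.20

CHF 5,820,000.00 × 1.4199 = CAD 8,263,818.00
CAD 8,263,818.00 ÷ 0.013070 = JPY 632,273,757
JPY 632,273,757 ÷ 64.534 = NZD 9,797,529.32
NZD 9,797,529.32 ÷ 1.5780 = USD 6,208,827.20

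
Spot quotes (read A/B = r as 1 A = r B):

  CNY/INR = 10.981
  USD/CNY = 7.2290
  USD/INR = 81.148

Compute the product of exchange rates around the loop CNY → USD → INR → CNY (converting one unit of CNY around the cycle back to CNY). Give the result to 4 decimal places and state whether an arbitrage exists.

1.0223 (arbitrage exists)

Around CNY → USD → INR → CNY: 1 ÷ 7.2290 × 81.148 ÷ 10.981 = 1.022251
Product > 1; profitable direction is CNY → USD → INR → CNY.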